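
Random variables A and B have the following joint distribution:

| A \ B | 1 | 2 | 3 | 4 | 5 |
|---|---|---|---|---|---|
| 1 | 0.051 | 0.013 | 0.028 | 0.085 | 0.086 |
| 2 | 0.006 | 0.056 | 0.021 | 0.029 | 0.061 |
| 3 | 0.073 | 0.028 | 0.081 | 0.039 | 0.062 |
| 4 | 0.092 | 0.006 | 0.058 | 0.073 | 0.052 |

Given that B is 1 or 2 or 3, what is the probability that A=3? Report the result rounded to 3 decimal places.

P(B=1) = 0.051 + 0.006 + 0.073 + 0.092 = 0.222.
P(B=2) = 0.013 + 0.056 + 0.028 + 0.006 = 0.103.
P(B=3) = 0.028 + 0.021 + 0.081 + 0.058 = 0.188.
P(B ∈ {1, 2, 3}) = 0.222 + 0.103 + 0.188 = 0.513; P(A=3, B ∈ {1, 2, 3}) = 0.073 + 0.028 + 0.081 = 0.182.
P(A=3 | B ∈ {1, 2, 3}) = 0.182/0.513 = 0.355.

0.355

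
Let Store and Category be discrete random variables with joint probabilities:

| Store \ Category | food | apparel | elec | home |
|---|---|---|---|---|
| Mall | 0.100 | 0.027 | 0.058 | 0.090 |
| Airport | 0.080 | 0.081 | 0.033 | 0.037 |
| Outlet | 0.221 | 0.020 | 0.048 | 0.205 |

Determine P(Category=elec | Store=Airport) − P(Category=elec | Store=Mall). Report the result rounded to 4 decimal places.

P(Store=Airport) = 0.080 + 0.081 + 0.033 + 0.037 = 0.231; P(Category=elec | Store=Airport) = 0.033/0.231 = 0.14286.
P(Store=Mall) = 0.100 + 0.027 + 0.058 + 0.090 = 0.275; P(Category=elec | Store=Mall) = 0.058/0.275 = 0.21091.
Difference = -0.0681.

-0.0681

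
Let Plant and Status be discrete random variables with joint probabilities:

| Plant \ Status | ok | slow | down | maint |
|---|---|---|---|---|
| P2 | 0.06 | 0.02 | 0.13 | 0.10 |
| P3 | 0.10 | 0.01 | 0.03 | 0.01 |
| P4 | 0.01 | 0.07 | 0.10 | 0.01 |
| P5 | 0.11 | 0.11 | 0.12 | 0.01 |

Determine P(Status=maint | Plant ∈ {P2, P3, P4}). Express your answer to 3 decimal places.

P(Plant=P2) = 0.06 + 0.02 + 0.13 + 0.10 = 0.31.
P(Plant=P3) = 0.10 + 0.01 + 0.03 + 0.01 = 0.15.
P(Plant=P4) = 0.01 + 0.07 + 0.10 + 0.01 = 0.19.
P(Plant ∈ {P2, P3, P4}) = 0.31 + 0.15 + 0.19 = 0.65; P(Status=maint, Plant ∈ {P2, P3, P4}) = 0.10 + 0.01 + 0.01 = 0.12.
P(Status=maint | Plant ∈ {P2, P3, P4}) = 0.12/0.65 = 0.185.

0.185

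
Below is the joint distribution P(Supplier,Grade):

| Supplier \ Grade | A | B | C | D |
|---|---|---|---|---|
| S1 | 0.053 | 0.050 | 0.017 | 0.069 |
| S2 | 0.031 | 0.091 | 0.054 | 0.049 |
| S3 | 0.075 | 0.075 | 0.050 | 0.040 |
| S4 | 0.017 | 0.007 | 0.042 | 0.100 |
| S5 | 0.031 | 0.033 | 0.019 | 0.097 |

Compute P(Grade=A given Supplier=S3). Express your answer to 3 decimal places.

P(Supplier=S3) = 0.075 + 0.075 + 0.050 + 0.040 = 0.240.
P(Grade=A | Supplier=S3) = 0.075/0.240 = 0.313.

0.313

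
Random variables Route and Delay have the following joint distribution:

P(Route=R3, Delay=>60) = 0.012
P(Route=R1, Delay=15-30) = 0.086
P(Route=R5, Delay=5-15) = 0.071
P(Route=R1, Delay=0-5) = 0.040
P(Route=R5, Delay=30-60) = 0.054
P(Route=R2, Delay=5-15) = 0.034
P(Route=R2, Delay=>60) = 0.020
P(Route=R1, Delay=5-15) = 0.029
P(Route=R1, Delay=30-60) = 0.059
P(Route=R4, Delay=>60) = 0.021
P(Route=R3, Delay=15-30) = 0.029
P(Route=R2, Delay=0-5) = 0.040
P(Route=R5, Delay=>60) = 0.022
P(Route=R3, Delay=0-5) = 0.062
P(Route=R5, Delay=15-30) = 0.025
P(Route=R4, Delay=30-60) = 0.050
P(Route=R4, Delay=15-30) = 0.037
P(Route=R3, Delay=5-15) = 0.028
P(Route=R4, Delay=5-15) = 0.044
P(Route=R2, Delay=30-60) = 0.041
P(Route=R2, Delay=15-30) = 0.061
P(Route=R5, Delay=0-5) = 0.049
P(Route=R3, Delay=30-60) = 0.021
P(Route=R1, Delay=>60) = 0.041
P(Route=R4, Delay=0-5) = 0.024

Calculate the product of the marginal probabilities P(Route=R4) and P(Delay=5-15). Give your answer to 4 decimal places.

P(Route=R4) = 0.024 + 0.044 + 0.037 + 0.050 + 0.021 = 0.176.
P(Delay=5-15) = 0.029 + 0.034 + 0.028 + 0.044 + 0.071 = 0.206.
Product: 0.176 × 0.206 = 0.0363.

0.0363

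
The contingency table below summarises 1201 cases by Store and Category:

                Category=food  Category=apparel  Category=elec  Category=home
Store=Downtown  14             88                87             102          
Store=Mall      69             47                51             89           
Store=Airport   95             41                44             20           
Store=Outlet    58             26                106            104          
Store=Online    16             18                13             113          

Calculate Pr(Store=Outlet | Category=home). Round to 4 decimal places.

Total with Category=home: 102 + 89 + 20 + 104 + 113 = 428.
P(Store=Outlet | Category=home) = 104/428 = 0.2430.

0.2430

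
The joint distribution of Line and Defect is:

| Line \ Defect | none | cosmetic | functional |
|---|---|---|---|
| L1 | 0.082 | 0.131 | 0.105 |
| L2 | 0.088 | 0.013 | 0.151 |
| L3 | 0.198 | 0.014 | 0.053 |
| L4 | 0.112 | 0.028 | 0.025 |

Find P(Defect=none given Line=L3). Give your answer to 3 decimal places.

0.747

P(Line=L3) = 0.198 + 0.014 + 0.053 = 0.265.
P(Defect=none | Line=L3) = 0.198/0.265 = 0.747.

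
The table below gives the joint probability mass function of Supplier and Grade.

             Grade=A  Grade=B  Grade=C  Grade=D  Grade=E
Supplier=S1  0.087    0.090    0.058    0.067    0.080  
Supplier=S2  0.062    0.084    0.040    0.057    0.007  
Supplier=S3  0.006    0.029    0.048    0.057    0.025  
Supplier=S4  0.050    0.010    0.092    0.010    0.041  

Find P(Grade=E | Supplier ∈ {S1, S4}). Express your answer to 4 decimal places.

P(Supplier=S1) = 0.087 + 0.090 + 0.058 + 0.067 + 0.080 = 0.382.
P(Supplier=S4) = 0.050 + 0.010 + 0.092 + 0.010 + 0.041 = 0.203.
P(Supplier ∈ {S1, S4}) = 0.382 + 0.203 = 0.585; P(Grade=E, Supplier ∈ {S1, S4}) = 0.080 + 0.041 = 0.121.
P(Grade=E | Supplier ∈ {S1, S4}) = 0.121/0.585 = 0.2068.

0.2068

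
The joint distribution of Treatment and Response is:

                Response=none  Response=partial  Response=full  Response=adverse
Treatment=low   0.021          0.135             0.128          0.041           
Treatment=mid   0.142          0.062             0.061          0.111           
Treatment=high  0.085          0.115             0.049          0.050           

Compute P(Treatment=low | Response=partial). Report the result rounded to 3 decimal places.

P(Response=partial) = 0.135 + 0.062 + 0.115 = 0.312.
P(Treatment=low | Response=partial) = 0.135/0.312 = 0.433.

0.433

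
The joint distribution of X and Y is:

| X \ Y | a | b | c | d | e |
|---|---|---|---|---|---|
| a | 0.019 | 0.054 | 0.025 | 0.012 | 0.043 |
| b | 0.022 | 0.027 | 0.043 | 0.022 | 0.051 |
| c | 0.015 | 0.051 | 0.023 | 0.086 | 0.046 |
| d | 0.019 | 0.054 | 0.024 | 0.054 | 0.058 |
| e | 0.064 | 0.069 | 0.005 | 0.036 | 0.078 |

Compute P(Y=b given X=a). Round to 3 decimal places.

P(X=a) = 0.019 + 0.054 + 0.025 + 0.012 + 0.043 = 0.153.
P(Y=b | X=a) = 0.054/0.153 = 0.353.

0.353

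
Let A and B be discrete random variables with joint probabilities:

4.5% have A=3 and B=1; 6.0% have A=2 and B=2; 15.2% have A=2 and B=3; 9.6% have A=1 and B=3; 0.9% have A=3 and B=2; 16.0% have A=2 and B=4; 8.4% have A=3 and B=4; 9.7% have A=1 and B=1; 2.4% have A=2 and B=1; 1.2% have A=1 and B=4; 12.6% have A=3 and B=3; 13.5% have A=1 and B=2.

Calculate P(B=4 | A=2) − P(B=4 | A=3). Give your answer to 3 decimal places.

P(A=2) = 0.024 + 0.060 + 0.152 + 0.160 = 0.396; P(B=4 | A=2) = 0.160/0.396 = 0.4040.
P(A=3) = 0.045 + 0.009 + 0.126 + 0.084 = 0.264; P(B=4 | A=3) = 0.084/0.264 = 0.3182.
Difference = 0.086.

0.086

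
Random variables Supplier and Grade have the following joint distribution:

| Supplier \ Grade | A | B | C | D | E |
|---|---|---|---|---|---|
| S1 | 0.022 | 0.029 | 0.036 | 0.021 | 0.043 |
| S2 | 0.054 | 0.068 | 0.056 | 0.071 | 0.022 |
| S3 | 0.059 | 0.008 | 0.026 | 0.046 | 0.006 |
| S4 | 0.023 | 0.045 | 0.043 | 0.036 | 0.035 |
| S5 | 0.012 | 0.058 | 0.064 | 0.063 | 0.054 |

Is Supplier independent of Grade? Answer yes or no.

no

P(Supplier=S3) = 0.145 and P(Grade=A) = 0.170, so their product is 0.02465, but P(Supplier=S3, Grade=A) = 0.059. Since these differ, Supplier and Grade are not independent.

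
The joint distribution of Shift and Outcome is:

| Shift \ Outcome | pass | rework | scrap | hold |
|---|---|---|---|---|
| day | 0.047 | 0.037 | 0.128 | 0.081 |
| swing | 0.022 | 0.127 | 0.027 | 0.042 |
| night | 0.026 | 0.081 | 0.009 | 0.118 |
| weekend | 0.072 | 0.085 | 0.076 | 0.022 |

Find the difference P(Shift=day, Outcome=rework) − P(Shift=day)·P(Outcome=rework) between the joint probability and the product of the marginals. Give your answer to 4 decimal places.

P(Shift=day) = 0.047 + 0.037 + 0.128 + 0.081 = 0.293.
P(Outcome=rework) = 0.037 + 0.127 + 0.081 + 0.085 = 0.330.
P(Shift=day, Outcome=rework) − P(Shift=day)P(Outcome=rework) = 0.037 − 0.293×0.330 = -0.0597.

-0.0597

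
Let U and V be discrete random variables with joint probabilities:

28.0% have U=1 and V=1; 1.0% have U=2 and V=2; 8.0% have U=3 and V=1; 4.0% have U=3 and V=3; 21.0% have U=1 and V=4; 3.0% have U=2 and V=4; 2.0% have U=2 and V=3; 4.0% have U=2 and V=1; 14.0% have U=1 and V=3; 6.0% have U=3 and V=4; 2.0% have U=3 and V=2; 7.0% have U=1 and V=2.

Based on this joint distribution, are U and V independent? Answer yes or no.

Every cell satisfies P(U,V) = P(U)·P(V). For instance P(U=3) = 0.200, P(V=3) = 0.200, and 0.200×0.200 = 0.040 matches the joint entry. So U and V are independent.

yes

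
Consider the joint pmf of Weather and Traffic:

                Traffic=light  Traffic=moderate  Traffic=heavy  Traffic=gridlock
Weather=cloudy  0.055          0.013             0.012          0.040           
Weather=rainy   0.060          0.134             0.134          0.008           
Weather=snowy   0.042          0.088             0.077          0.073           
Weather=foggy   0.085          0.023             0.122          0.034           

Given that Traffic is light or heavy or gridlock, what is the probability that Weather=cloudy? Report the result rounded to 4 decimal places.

0.1442

P(Traffic=light) = 0.055 + 0.060 + 0.042 + 0.085 = 0.242.
P(Traffic=heavy) = 0.012 + 0.134 + 0.077 + 0.122 = 0.345.
P(Traffic=gridlock) = 0.040 + 0.008 + 0.073 + 0.034 = 0.155.
P(Traffic ∈ {light, heavy, gridlock}) = 0.242 + 0.345 + 0.155 = 0.742; P(Weather=cloudy, Traffic ∈ {light, heavy, gridlock}) = 0.055 + 0.012 + 0.040 = 0.107.
P(Weather=cloudy | Traffic ∈ {light, heavy, gridlock}) = 0.107/0.742 = 0.1442.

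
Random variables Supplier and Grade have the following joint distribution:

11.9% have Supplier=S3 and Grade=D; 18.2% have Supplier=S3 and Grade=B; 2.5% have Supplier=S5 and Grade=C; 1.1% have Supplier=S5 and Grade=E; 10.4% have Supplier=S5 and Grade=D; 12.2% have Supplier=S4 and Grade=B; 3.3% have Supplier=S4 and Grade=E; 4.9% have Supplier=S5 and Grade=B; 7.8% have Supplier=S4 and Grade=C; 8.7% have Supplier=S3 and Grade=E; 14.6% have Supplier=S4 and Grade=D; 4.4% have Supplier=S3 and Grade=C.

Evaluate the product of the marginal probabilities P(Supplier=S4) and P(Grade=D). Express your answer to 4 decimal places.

P(Supplier=S4) = 0.122 + 0.078 + 0.146 + 0.033 = 0.379.
P(Grade=D) = 0.119 + 0.146 + 0.104 = 0.369.
Product: 0.379 × 0.369 = 0.1399.

0.1399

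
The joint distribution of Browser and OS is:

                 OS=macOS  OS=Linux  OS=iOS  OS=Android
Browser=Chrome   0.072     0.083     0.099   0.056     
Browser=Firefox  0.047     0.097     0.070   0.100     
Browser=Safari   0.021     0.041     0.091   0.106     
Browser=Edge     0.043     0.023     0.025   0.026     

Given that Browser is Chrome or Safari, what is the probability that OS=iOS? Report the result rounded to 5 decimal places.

0.33392

P(Browser=Chrome) = 0.072 + 0.083 + 0.099 + 0.056 = 0.310.
P(Browser=Safari) = 0.021 + 0.041 + 0.091 + 0.106 = 0.259.
P(Browser ∈ {Chrome, Safari}) = 0.310 + 0.259 = 0.569; P(OS=iOS, Browser ∈ {Chrome, Safari}) = 0.099 + 0.091 = 0.190.
P(OS=iOS | Browser ∈ {Chrome, Safari}) = 0.190/0.569 = 0.33392.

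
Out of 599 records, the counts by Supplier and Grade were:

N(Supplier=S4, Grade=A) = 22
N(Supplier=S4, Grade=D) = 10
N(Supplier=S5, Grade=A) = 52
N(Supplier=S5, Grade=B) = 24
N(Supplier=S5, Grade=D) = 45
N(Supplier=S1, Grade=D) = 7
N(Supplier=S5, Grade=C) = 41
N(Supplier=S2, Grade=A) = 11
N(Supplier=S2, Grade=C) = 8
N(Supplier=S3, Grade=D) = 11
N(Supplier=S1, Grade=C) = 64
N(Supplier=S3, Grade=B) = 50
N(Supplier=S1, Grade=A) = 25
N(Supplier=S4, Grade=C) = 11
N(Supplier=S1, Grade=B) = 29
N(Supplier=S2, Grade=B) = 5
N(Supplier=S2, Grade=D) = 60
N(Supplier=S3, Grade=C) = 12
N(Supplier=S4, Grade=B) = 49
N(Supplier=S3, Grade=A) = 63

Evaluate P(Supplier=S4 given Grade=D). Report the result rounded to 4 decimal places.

Total with Grade=D: 7 + 60 + 11 + 10 + 45 = 133.
P(Supplier=S4 | Grade=D) = 10/133 = 0.0752.

0.0752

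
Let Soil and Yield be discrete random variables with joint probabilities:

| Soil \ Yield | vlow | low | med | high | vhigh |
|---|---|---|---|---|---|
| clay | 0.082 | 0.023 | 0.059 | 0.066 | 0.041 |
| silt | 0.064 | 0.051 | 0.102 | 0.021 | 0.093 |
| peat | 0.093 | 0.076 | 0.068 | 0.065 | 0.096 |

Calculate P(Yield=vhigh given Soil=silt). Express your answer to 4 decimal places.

0.2810

P(Soil=silt) = 0.064 + 0.051 + 0.102 + 0.021 + 0.093 = 0.331.
P(Yield=vhigh | Soil=silt) = 0.093/0.331 = 0.2810.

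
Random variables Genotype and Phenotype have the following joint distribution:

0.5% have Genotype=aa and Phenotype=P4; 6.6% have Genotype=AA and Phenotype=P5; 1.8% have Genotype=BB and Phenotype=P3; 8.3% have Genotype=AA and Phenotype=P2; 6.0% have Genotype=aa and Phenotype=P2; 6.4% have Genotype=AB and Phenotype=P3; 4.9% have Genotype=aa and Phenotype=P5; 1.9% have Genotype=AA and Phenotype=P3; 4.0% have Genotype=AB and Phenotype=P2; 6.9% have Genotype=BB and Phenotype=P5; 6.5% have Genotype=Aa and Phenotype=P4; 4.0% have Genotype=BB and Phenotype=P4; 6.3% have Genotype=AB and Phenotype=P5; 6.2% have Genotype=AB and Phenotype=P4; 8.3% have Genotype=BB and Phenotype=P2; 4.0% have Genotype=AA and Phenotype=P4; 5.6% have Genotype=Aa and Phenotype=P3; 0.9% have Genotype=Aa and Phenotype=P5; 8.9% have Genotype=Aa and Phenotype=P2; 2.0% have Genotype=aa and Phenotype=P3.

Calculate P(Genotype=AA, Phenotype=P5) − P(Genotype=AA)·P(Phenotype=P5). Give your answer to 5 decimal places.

P(Genotype=AA) = 0.083 + 0.019 + 0.040 + 0.066 = 0.208.
P(Phenotype=P5) = 0.066 + 0.009 + 0.049 + 0.063 + 0.069 = 0.256.
P(Genotype=AA, Phenotype=P5) − P(Genotype=AA)P(Phenotype=P5) = 0.066 − 0.208×0.256 = 0.01275.

0.01275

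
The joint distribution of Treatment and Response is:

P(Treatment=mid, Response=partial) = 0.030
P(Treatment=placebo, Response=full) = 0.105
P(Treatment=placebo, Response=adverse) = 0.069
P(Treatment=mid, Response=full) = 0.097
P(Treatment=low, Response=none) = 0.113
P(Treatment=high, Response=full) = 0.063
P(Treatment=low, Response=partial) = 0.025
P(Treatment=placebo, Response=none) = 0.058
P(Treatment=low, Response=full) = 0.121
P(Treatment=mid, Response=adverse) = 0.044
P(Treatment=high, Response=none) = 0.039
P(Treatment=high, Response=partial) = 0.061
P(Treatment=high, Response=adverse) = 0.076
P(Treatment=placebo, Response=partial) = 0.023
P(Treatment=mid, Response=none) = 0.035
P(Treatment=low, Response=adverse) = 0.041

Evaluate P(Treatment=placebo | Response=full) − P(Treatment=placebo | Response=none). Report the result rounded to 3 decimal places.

0.035

P(Response=full) = 0.105 + 0.121 + 0.097 + 0.063 = 0.386; P(Treatment=placebo | Response=full) = 0.105/0.386 = 0.2720.
P(Response=none) = 0.058 + 0.113 + 0.035 + 0.039 = 0.245; P(Treatment=placebo | Response=none) = 0.058/0.245 = 0.2367.
Difference = 0.035.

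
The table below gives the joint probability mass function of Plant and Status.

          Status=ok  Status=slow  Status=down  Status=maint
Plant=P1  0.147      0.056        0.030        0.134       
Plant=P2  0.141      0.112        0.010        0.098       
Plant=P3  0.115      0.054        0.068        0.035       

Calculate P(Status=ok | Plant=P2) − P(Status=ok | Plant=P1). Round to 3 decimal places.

-0.010

P(Plant=P2) = 0.141 + 0.112 + 0.010 + 0.098 = 0.361; P(Status=ok | Plant=P2) = 0.141/0.361 = 0.3906.
P(Plant=P1) = 0.147 + 0.056 + 0.030 + 0.134 = 0.367; P(Status=ok | Plant=P1) = 0.147/0.367 = 0.4005.
Difference = -0.010.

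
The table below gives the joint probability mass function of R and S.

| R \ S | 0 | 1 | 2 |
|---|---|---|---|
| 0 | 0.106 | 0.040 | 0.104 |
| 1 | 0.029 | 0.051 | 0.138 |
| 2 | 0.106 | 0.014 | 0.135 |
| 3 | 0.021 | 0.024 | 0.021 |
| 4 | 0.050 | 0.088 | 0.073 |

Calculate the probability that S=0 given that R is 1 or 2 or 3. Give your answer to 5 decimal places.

0.28942

P(R=1) = 0.029 + 0.051 + 0.138 = 0.218.
P(R=2) = 0.106 + 0.014 + 0.135 = 0.255.
P(R=3) = 0.021 + 0.024 + 0.021 = 0.066.
P(R ∈ {1, 2, 3}) = 0.218 + 0.255 + 0.066 = 0.539; P(S=0, R ∈ {1, 2, 3}) = 0.029 + 0.106 + 0.021 = 0.156.
P(S=0 | R ∈ {1, 2, 3}) = 0.156/0.539 = 0.28942.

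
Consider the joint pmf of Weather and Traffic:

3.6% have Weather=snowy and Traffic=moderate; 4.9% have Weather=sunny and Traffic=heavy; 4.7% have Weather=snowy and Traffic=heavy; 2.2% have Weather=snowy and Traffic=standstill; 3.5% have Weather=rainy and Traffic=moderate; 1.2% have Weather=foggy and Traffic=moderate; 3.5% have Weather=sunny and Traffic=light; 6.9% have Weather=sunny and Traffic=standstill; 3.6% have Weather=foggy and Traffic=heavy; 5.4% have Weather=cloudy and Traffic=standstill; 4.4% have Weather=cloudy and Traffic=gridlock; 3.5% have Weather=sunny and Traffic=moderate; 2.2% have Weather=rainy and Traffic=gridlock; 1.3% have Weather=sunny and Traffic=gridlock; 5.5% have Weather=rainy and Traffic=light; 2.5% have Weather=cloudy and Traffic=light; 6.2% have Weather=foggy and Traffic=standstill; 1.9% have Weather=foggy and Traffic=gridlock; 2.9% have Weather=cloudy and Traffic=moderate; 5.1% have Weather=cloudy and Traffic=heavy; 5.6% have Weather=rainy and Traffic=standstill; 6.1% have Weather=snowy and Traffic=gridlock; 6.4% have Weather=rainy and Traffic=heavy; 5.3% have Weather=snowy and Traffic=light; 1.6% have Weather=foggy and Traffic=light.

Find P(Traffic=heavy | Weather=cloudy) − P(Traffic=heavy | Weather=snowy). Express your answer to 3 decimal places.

P(Weather=cloudy) = 0.025 + 0.029 + 0.051 + 0.044 + 0.054 = 0.203; P(Traffic=heavy | Weather=cloudy) = 0.051/0.203 = 0.2512.
P(Weather=snowy) = 0.053 + 0.036 + 0.047 + 0.061 + 0.022 = 0.219; P(Traffic=heavy | Weather=snowy) = 0.047/0.219 = 0.2146.
Difference = 0.037.

0.037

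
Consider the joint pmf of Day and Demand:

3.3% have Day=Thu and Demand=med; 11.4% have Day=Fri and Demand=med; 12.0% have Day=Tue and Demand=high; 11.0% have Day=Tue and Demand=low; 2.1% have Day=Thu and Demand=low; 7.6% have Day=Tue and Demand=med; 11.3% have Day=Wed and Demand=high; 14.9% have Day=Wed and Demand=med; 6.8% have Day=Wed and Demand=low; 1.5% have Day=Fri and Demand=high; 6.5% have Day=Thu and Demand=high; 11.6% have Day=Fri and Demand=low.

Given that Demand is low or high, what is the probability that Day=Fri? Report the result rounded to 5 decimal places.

0.20860

P(Demand=low) = 0.110 + 0.068 + 0.021 + 0.116 = 0.315.
P(Demand=high) = 0.120 + 0.113 + 0.065 + 0.015 = 0.313.
P(Demand ∈ {low, high}) = 0.315 + 0.313 = 0.628; P(Day=Fri, Demand ∈ {low, high}) = 0.116 + 0.015 = 0.131.
P(Day=Fri | Demand ∈ {low, high}) = 0.131/0.628 = 0.20860.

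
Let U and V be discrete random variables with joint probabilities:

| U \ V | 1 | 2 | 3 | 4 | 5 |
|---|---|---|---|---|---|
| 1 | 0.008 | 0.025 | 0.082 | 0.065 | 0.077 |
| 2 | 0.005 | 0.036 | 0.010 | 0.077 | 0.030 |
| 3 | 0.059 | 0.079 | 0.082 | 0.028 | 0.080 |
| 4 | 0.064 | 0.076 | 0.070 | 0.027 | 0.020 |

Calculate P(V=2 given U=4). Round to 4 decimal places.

0.2957

P(U=4) = 0.064 + 0.076 + 0.070 + 0.027 + 0.020 = 0.257.
P(V=2 | U=4) = 0.076/0.257 = 0.2957.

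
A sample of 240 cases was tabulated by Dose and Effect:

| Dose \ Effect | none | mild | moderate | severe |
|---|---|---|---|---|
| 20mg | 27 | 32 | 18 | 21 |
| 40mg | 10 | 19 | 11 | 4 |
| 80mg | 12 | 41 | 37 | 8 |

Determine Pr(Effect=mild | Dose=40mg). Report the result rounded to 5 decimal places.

Total with Dose=40mg: 10 + 19 + 11 + 4 = 44.
P(Effect=mild | Dose=40mg) = 19/44 = 0.43182.

0.43182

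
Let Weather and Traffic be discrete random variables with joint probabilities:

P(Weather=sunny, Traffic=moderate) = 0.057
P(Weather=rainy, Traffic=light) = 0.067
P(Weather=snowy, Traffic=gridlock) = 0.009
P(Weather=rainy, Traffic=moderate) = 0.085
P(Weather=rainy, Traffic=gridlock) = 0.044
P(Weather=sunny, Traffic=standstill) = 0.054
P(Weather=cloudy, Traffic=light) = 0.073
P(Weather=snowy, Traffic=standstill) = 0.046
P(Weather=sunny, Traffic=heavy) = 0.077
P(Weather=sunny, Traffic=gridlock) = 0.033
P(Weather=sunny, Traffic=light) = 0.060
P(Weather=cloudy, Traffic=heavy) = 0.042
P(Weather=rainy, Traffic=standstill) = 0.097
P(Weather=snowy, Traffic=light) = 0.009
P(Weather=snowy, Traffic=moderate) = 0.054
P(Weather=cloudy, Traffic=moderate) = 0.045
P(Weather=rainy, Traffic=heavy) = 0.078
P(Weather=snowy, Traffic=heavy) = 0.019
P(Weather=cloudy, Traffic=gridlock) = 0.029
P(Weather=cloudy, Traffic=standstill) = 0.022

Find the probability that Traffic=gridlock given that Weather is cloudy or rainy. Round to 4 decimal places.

0.1254

P(Weather=cloudy) = 0.073 + 0.045 + 0.042 + 0.029 + 0.022 = 0.211.
P(Weather=rainy) = 0.067 + 0.085 + 0.078 + 0.044 + 0.097 = 0.371.
P(Weather ∈ {cloudy, rainy}) = 0.211 + 0.371 = 0.582; P(Traffic=gridlock, Weather ∈ {cloudy, rainy}) = 0.029 + 0.044 = 0.073.
P(Traffic=gridlock | Weather ∈ {cloudy, rainy}) = 0.073/0.582 = 0.1254.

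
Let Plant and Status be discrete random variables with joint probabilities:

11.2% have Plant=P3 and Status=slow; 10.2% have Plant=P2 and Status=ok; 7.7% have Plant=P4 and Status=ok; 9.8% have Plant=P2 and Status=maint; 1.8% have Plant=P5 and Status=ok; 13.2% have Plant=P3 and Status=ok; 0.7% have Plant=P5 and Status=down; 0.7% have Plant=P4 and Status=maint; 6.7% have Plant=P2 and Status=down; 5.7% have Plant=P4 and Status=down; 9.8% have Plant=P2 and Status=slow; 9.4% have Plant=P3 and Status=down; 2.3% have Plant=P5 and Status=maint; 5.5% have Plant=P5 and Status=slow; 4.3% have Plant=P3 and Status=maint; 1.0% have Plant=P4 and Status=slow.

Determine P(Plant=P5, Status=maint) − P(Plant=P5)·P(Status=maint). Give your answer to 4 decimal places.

P(Plant=P5) = 0.018 + 0.055 + 0.007 + 0.023 = 0.103.
P(Status=maint) = 0.098 + 0.043 + 0.007 + 0.023 = 0.171.
P(Plant=P5, Status=maint) − P(Plant=P5)P(Status=maint) = 0.023 − 0.103×0.171 = 0.0054.

0.0054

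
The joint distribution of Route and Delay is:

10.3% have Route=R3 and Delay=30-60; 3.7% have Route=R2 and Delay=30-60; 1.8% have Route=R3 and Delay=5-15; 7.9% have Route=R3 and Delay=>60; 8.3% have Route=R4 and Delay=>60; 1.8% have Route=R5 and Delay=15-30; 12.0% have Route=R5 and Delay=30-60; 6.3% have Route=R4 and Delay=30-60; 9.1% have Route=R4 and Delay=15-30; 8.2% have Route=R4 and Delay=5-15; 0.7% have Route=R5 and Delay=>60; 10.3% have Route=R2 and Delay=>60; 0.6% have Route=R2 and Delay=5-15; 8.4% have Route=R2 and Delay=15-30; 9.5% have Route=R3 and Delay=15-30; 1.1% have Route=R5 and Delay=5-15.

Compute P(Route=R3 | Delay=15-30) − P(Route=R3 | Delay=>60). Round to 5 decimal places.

P(Delay=15-30) = 0.084 + 0.095 + 0.091 + 0.018 = 0.288; P(Route=R3 | Delay=15-30) = 0.095/0.288 = 0.329861.
P(Delay=>60) = 0.103 + 0.079 + 0.083 + 0.007 = 0.272; P(Route=R3 | Delay=>60) = 0.079/0.272 = 0.290441.
Difference = 0.03942.

0.03942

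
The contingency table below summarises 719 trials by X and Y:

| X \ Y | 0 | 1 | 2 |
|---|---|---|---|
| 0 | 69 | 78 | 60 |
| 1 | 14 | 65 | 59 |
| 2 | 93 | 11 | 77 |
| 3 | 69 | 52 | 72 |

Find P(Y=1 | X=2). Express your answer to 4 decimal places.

Total with X=2: 93 + 11 + 77 = 181.
P(Y=1 | X=2) = 11/181 = 0.0608.

0.0608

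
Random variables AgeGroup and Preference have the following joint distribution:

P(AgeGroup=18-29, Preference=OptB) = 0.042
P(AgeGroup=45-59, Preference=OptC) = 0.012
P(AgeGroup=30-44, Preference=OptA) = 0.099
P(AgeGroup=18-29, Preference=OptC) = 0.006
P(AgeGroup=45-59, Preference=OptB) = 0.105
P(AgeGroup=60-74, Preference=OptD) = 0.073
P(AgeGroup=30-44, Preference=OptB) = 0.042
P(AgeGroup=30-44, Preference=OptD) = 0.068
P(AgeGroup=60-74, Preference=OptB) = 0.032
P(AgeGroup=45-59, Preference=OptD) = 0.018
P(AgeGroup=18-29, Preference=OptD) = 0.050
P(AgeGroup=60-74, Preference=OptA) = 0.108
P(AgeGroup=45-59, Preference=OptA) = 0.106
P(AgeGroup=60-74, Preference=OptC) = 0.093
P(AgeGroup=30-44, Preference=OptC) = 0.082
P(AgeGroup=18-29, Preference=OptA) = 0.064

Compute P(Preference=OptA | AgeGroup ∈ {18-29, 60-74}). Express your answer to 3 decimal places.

0.368

P(AgeGroup=18-29) = 0.064 + 0.042 + 0.006 + 0.050 = 0.162.
P(AgeGroup=60-74) = 0.108 + 0.032 + 0.093 + 0.073 = 0.306.
P(AgeGroup ∈ {18-29, 60-74}) = 0.162 + 0.306 = 0.468; P(Preference=OptA, AgeGroup ∈ {18-29, 60-74}) = 0.064 + 0.108 = 0.172.
P(Preference=OptA | AgeGroup ∈ {18-29, 60-74}) = 0.172/0.468 = 0.368.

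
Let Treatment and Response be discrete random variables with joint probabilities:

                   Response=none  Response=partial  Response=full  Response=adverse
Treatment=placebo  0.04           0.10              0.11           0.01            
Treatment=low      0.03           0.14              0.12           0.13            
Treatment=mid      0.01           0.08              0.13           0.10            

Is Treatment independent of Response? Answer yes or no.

P(Treatment=placebo) = 0.26 and P(Response=adverse) = 0.24, so their product is 0.0624, but P(Treatment=placebo, Response=adverse) = 0.01. Since these differ, Treatment and Response are not independent.

no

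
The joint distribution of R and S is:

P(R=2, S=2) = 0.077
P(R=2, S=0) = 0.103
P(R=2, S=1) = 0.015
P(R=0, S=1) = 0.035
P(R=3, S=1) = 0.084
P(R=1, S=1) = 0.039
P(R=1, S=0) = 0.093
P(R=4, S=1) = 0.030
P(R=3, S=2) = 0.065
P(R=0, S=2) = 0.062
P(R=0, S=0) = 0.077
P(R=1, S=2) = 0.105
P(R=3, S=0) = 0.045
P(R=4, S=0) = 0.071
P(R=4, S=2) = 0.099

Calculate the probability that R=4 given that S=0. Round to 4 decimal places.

P(S=0) = 0.077 + 0.093 + 0.103 + 0.045 + 0.071 = 0.389.
P(R=4 | S=0) = 0.071/0.389 = 0.1825.

0.1825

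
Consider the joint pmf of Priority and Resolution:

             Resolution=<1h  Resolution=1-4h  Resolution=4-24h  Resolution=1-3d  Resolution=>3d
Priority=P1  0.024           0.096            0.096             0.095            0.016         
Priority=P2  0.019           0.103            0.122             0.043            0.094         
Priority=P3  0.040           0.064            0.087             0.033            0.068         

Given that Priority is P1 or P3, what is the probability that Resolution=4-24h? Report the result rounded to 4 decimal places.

P(Priority=P1) = 0.024 + 0.096 + 0.096 + 0.095 + 0.016 = 0.327.
P(Priority=P3) = 0.040 + 0.064 + 0.087 + 0.033 + 0.068 = 0.292.
P(Priority ∈ {P1, P3}) = 0.327 + 0.292 = 0.619; P(Resolution=4-24h, Priority ∈ {P1, P3}) = 0.096 + 0.087 = 0.183.
P(Resolution=4-24h | Priority ∈ {P1, P3}) = 0.183/0.619 = 0.2956.

0.2956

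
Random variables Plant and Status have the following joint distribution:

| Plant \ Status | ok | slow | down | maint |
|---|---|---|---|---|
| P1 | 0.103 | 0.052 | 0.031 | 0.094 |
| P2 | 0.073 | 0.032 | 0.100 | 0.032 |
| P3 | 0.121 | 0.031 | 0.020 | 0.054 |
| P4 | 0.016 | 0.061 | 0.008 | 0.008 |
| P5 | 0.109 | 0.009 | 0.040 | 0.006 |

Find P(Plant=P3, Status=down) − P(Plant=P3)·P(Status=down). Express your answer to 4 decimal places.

P(Plant=P3) = 0.121 + 0.031 + 0.020 + 0.054 = 0.226.
P(Status=down) = 0.031 + 0.100 + 0.020 + 0.008 + 0.040 = 0.199.
P(Plant=P3, Status=down) − P(Plant=P3)P(Status=down) = 0.020 − 0.226×0.199 = -0.0250.

-0.0250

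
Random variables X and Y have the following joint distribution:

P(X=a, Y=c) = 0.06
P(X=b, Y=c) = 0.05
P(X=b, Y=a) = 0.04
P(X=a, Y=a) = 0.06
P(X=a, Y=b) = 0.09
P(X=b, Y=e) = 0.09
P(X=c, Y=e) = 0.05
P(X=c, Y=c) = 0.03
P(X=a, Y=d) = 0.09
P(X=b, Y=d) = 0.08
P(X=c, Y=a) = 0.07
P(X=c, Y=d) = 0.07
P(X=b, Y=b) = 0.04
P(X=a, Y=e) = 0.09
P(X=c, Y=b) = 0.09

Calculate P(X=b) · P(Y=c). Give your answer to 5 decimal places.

P(X=b) = 0.04 + 0.04 + 0.05 + 0.08 + 0.09 = 0.30.
P(Y=c) = 0.06 + 0.05 + 0.03 = 0.14.
Product: 0.30 × 0.14 = 0.04200.

0.04200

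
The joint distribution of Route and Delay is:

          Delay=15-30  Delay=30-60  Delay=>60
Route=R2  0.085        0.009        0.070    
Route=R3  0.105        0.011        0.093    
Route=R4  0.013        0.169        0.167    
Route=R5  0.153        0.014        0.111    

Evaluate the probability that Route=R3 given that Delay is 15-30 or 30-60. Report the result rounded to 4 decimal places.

P(Delay=15-30) = 0.085 + 0.105 + 0.013 + 0.153 = 0.356.
P(Delay=30-60) = 0.009 + 0.011 + 0.169 + 0.014 = 0.203.
P(Delay ∈ {15-30, 30-60}) = 0.356 + 0.203 = 0.559; P(Route=R3, Delay ∈ {15-30, 30-60}) = 0.105 + 0.011 = 0.116.
P(Route=R3 | Delay ∈ {15-30, 30-60}) = 0.116/0.559 = 0.2075.

0.2075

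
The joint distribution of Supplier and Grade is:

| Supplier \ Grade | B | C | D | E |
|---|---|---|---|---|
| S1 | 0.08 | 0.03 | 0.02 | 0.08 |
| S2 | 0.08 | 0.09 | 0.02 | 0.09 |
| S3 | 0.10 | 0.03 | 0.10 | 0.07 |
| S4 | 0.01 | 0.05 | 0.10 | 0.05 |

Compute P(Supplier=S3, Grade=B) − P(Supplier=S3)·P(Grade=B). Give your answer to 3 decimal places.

0.019

P(Supplier=S3) = 0.10 + 0.03 + 0.10 + 0.07 = 0.30.
P(Grade=B) = 0.08 + 0.08 + 0.10 + 0.01 = 0.27.
P(Supplier=S3, Grade=B) − P(Supplier=S3)P(Grade=B) = 0.10 − 0.30×0.27 = 0.019.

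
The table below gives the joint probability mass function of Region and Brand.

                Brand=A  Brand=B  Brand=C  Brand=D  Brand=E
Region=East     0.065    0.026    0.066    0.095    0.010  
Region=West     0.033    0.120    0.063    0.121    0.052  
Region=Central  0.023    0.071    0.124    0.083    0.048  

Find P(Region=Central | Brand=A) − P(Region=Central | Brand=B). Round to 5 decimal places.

P(Brand=A) = 0.065 + 0.033 + 0.023 = 0.121; P(Region=Central | Brand=A) = 0.023/0.121 = 0.190083.
P(Brand=B) = 0.026 + 0.120 + 0.071 = 0.217; P(Region=Central | Brand=B) = 0.071/0.217 = 0.327189.
Difference = -0.13711.

-0.13711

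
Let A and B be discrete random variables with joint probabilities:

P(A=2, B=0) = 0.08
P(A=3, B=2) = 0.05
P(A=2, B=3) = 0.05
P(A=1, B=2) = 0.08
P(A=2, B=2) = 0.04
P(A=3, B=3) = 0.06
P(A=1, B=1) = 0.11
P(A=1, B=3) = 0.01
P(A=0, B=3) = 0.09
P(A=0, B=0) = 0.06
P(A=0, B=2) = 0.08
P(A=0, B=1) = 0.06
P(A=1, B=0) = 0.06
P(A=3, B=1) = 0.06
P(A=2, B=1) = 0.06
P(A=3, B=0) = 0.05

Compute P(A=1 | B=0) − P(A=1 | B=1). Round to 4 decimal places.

-0.1393

P(B=0) = 0.06 + 0.06 + 0.08 + 0.05 = 0.25; P(A=1 | B=0) = 0.06/0.25 = 0.24000.
P(B=1) = 0.06 + 0.11 + 0.06 + 0.06 = 0.29; P(A=1 | B=1) = 0.11/0.29 = 0.37931.
Difference = -0.1393.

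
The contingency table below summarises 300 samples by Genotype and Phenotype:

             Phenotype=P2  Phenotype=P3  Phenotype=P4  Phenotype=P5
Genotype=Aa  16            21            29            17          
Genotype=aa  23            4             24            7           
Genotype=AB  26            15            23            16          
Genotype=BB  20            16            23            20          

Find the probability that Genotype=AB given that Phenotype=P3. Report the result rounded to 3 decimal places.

0.268

Total with Phenotype=P3: 21 + 4 + 15 + 16 = 56.
P(Genotype=AB | Phenotype=P3) = 15/56 = 0.268.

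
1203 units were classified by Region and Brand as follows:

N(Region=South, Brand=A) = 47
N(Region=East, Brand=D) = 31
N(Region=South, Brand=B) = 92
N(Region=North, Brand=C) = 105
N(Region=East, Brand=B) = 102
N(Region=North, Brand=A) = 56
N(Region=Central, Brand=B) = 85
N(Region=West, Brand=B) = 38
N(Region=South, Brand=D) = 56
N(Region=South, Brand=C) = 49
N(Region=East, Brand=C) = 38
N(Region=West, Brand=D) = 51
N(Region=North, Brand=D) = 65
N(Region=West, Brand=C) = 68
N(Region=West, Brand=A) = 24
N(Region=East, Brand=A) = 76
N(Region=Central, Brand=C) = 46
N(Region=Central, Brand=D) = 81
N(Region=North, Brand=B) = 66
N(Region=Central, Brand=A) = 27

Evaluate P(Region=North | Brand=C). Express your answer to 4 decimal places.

0.3431

Total with Brand=C: 105 + 49 + 38 + 68 + 46 = 306.
P(Region=North | Brand=C) = 105/306 = 0.3431.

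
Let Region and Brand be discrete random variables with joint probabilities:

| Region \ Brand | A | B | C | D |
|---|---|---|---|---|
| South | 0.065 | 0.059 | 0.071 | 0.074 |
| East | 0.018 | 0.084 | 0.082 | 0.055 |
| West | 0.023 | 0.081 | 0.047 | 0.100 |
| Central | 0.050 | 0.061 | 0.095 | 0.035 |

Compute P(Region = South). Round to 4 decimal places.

P(Region=South) = 0.065 + 0.059 + 0.071 + 0.074 = 0.269.

0.2690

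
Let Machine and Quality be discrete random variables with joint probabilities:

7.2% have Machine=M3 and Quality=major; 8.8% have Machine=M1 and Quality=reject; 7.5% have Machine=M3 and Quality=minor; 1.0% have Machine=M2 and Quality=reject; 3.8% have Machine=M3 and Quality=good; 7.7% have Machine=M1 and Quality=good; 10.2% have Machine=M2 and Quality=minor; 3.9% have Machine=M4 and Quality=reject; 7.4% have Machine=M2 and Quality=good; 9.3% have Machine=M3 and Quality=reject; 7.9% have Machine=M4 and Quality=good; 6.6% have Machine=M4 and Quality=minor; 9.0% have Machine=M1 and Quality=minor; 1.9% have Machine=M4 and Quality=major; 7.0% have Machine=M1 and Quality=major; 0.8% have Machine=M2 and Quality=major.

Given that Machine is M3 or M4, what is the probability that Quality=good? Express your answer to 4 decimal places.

P(Machine=M3) = 0.038 + 0.075 + 0.072 + 0.093 = 0.278.
P(Machine=M4) = 0.079 + 0.066 + 0.019 + 0.039 = 0.203.
P(Machine ∈ {M3, M4}) = 0.278 + 0.203 = 0.481; P(Quality=good, Machine ∈ {M3, M4}) = 0.038 + 0.079 = 0.117.
P(Quality=good | Machine ∈ {M3, M4}) = 0.117/0.481 = 0.2432.

0.2432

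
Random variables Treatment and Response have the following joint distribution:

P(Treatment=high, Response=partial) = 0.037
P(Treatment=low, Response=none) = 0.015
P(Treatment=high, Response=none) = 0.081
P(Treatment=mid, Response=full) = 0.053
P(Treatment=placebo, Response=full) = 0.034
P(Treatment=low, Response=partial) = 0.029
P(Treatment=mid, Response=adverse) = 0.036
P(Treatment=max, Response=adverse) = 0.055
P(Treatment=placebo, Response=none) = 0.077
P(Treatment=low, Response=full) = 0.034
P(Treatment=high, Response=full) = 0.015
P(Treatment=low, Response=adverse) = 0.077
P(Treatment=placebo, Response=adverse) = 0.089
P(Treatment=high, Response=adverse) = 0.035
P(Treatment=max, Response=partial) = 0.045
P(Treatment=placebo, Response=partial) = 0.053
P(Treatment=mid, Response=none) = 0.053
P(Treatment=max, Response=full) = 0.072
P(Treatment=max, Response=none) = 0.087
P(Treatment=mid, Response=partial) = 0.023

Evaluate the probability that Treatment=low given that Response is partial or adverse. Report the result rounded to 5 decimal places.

0.22129

P(Response=partial) = 0.053 + 0.029 + 0.023 + 0.037 + 0.045 = 0.187.
P(Response=adverse) = 0.089 + 0.077 + 0.036 + 0.035 + 0.055 = 0.292.
P(Response ∈ {partial, adverse}) = 0.187 + 0.292 = 0.479; P(Treatment=low, Response ∈ {partial, adverse}) = 0.029 + 0.077 = 0.106.
P(Treatment=low | Response ∈ {partial, adverse}) = 0.106/0.479 = 0.22129.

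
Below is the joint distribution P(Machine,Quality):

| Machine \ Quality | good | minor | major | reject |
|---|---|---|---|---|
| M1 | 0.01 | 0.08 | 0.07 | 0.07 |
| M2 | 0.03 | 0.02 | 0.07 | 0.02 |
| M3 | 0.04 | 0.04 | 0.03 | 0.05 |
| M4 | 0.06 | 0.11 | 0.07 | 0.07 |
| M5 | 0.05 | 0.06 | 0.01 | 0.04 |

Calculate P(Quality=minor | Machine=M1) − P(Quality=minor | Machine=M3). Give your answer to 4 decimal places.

P(Machine=M1) = 0.01 + 0.08 + 0.07 + 0.07 = 0.23; P(Quality=minor | Machine=M1) = 0.08/0.23 = 0.34783.
P(Machine=M3) = 0.04 + 0.04 + 0.03 + 0.05 = 0.16; P(Quality=minor | Machine=M3) = 0.04/0.16 = 0.25000.
Difference = 0.0978.

0.0978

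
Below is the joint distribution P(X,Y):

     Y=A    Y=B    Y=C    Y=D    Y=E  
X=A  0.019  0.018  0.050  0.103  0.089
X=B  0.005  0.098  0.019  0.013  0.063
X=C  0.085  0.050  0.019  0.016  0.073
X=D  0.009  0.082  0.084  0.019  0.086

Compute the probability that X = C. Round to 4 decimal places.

P(X=C) = 0.085 + 0.050 + 0.019 + 0.016 + 0.073 = 0.243.

0.2430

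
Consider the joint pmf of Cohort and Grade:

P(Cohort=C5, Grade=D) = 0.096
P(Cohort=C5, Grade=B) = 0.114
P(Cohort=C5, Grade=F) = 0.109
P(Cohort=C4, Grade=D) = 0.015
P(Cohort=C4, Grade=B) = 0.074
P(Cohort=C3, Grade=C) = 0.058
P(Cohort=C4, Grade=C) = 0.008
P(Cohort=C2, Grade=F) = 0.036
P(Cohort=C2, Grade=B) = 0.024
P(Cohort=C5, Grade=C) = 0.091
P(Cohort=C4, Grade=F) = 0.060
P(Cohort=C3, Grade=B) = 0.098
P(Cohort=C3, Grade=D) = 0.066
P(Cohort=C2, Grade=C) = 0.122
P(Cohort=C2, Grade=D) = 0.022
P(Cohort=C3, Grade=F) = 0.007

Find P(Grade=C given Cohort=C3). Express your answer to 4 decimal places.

0.2533

P(Cohort=C3) = 0.098 + 0.058 + 0.066 + 0.007 = 0.229.
P(Grade=C | Cohort=C3) = 0.058/0.229 = 0.2533.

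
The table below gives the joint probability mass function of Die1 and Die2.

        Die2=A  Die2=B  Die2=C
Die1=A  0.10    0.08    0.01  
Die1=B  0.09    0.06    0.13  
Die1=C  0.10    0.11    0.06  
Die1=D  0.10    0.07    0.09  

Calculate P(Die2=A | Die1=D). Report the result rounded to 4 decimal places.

0.3846

P(Die1=D) = 0.10 + 0.07 + 0.09 = 0.26.
P(Die2=A | Die1=D) = 0.10/0.26 = 0.3846.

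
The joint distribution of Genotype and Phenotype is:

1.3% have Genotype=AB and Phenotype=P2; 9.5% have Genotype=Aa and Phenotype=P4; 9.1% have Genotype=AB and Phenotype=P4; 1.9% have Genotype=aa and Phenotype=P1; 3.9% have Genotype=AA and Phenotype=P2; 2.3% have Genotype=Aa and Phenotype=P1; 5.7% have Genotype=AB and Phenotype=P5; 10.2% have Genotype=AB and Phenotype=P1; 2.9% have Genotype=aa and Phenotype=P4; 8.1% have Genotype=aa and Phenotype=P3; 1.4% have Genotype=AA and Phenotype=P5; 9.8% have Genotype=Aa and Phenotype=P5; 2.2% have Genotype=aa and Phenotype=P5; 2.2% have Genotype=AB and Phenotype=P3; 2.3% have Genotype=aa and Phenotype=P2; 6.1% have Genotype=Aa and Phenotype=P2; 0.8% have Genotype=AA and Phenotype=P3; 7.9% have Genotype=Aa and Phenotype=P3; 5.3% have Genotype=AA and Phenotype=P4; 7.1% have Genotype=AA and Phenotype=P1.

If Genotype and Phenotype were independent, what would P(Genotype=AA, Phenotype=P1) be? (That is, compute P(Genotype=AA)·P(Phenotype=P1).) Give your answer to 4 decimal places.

P(Genotype=AA) = 0.071 + 0.039 + 0.008 + 0.053 + 0.014 = 0.185.
P(Phenotype=P1) = 0.071 + 0.023 + 0.019 + 0.102 = 0.215.
Product: 0.185 × 0.215 = 0.0398.

0.0398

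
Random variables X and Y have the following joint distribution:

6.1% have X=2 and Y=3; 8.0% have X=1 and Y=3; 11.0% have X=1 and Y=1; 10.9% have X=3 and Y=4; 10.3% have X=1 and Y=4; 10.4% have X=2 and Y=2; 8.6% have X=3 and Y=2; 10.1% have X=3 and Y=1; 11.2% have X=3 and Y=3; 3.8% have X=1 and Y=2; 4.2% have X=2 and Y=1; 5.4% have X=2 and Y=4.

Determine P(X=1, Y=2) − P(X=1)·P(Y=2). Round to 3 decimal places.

P(X=1) = 0.110 + 0.038 + 0.080 + 0.103 = 0.331.
P(Y=2) = 0.038 + 0.104 + 0.086 = 0.228.
P(X=1, Y=2) − P(X=1)P(Y=2) = 0.038 − 0.331×0.228 = -0.037.

-0.037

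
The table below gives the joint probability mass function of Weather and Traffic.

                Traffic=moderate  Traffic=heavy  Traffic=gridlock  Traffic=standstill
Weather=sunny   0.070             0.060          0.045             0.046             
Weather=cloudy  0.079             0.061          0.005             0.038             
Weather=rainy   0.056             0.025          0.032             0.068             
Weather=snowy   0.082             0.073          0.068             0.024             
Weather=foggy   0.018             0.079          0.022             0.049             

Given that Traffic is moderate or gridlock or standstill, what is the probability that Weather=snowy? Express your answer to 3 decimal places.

P(Traffic=moderate) = 0.070 + 0.079 + 0.056 + 0.082 + 0.018 = 0.305.
P(Traffic=gridlock) = 0.045 + 0.005 + 0.032 + 0.068 + 0.022 = 0.172.
P(Traffic=standstill) = 0.046 + 0.038 + 0.068 + 0.024 + 0.049 = 0.225.
P(Traffic ∈ {moderate, gridlock, standstill}) = 0.305 + 0.172 + 0.225 = 0.702; P(Weather=snowy, Traffic ∈ {moderate, gridlock, standstill}) = 0.082 + 0.068 + 0.024 = 0.174.
P(Weather=snowy | Traffic ∈ {moderate, gridlock, standstill}) = 0.174/0.702 = 0.248.

0.248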